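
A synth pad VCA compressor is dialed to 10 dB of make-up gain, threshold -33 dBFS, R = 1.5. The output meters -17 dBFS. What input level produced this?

-24 dBFS

Stripping the +10 dB make-up gives -27 dBFS at the gain stage.
The compressed level sits -27 − (-33) = 6 dB over threshold.
Before 1.5:1 compression the overshoot was 6 × 1.5 = 9 dB, so input = -33 + 9 = -24 dBFS.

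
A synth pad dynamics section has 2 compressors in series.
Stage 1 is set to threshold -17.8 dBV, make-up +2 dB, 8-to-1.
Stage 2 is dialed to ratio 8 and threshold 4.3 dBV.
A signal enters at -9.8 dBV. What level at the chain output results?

Stage 1: -9.8 dBV is 8 dB over -17.8 dBV; at 8:1 that becomes 1 dB over, giving -16.8 dBV; +2 dB make-up → -14.8 dBV.
Stage 2: -14.8 dBV is at or below the 4.3 dBV threshold — no compression; output -14.8 dBV.

-14.8 dBV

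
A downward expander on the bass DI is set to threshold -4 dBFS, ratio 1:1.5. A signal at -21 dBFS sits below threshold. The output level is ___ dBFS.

Undershoot = (-4) − (-21) = 17 dB.
At 1:1.5, that expands to 25.5 dB under threshold.
Output = -4 − 25.5 = -29.5 dBFS.

-29.5 dBFS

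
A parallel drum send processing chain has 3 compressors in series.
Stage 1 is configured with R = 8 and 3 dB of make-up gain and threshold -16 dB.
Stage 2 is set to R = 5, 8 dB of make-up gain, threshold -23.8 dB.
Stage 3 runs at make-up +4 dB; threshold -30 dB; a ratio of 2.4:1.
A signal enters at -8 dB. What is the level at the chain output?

Stage 1: overshoot 8 dB → 8/8 = 1 dB → -15 dB; +3 dB make-up → -12 dB.
Stage 2: -12 dB is 11.8 dB over -23.8 dB; at 5:1 that becomes 2.36 dB over, giving -21.44 dB; +8 dB make-up → -13.44 dB.
Stage 3: 16.56 dB above -30 dB, reduced 2.4:1 to 6.9 dB above → -23.1 dB; +4 dB make-up → -19.1 dB.

-19.1 dB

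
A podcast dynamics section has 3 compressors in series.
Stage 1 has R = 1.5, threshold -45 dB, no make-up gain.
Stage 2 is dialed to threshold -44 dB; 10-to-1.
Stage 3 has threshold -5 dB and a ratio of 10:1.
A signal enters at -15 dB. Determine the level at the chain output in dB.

-42.1 dB

Stage 1: overshoot 30 dB → 30/1.5 = 20 dB → -25 dB.
Stage 2: overshoot 19 dB → 19/10 = 1.9 dB → -42.1 dB.
Stage 3: -42.1 dB is at or below the -5 dB threshold — no compression; output -42.1 dB.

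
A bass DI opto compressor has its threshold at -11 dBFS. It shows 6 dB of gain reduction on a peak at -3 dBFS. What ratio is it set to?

Input overshoot = -3 − (-11) = 8 dB.
Output overshoot = 8 − 6 = 2 dB.
Ratio = input overshoot / output overshoot = 8 / 2 = 4.

4:1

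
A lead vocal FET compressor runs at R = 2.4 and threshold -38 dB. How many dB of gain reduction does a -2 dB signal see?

21 dB

Overshoot = -2 − (-38) = 36 dB.
A 2.4:1 ratio leaves 15 dB of that excess.
GR = overshoot in − overshoot out = 36 − 15 = 21 dB.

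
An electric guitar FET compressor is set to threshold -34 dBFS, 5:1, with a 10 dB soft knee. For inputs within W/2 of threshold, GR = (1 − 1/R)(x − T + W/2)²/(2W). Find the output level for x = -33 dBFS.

-34.44 dBFS

x − T + W/2 = -33 − (-34) + 5 = 6.
GR = (1 − 1/5) × 6² / 20 = 0.8 × 36 / 20 = 1.44 dB.
Output = -33 − 1.44 = -34.44 dBFS.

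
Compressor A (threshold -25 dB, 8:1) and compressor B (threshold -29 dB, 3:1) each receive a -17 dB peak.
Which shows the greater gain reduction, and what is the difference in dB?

B, by 1 dB

A: overshoot 8 dB → output overshoot 1 dB → GR 7 dB.
B: overshoot 12 dB → output overshoot 4 dB → GR 8 dB.
Difference: 1 dB in favour of B.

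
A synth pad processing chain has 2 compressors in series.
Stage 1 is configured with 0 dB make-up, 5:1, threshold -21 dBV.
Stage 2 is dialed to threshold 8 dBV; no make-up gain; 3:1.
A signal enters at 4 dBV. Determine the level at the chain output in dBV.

Stage 1: 4 dBV is 25 dB over -21 dBV; at 5:1 that becomes 5 dB over, giving -16 dBV.
Stage 2: below threshold (-16 ≤ 8); passes unchanged; output -16 dBV.

-16 dBV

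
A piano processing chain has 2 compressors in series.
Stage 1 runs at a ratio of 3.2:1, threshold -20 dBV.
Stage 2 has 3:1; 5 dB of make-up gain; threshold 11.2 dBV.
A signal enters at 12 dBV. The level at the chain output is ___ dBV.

-5 dBV

Stage 1: 32 dB above -20 dBV, reduced 3.2:1 to 10 dB above → -10 dBV.
Stage 2: -10 dBV ≤ 11.2 dBV, so stage 2 doesn't engage; make-up brings it to -5 dBV.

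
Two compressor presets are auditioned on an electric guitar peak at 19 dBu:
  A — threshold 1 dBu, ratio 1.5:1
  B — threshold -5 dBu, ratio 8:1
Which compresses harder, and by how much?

A: 18 dB over, compressed to 12 dB over, so 6 dB of GR.
B: 24 dB over, compressed to 3 dB over, so 21 dB of GR.
Difference: 15 dB in favour of B.

B, by 15 dB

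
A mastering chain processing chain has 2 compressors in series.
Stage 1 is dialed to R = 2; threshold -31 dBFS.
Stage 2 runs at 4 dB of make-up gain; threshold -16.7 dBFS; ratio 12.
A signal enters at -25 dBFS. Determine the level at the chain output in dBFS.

-24 dBFS

Stage 1: overshoot 6 dB → 6/2 = 3 dB → -28 dBFS.
Stage 2: -28 dBFS ≤ -16.7 dBFS, so stage 2 doesn't engage; make-up brings it to -24 dBFS.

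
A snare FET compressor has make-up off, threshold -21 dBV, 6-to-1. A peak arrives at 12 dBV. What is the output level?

-15.5 dBV

The input is 33 dB above the -21 dBV threshold.
The 33 dB excess becomes 5.5 dB after 6:1 reduction.
So the level is -21 + 5.5 = -15.5 dBV.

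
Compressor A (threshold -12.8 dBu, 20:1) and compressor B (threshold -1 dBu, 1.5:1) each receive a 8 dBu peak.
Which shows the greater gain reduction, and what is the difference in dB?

A: 20.8 dB over, compressed to 1.04 dB over, so 19.76 dB of GR.
B: 9 dB over, compressed to 6 dB over, so 3 dB of GR.
A reduces 16.76 dB more.

A, by 16.76 dB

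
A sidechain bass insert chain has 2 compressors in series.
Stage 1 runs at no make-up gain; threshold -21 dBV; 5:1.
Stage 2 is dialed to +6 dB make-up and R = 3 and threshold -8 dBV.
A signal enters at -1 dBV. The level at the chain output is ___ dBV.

Stage 1: -1 dBV is 20 dB over -21 dBV; at 5:1 that becomes 4 dB over, giving -17 dBV.
Stage 2: -17 dBV is at or below the -8 dBV threshold — no compression; make-up brings it to -11 dBV.

-11 dBV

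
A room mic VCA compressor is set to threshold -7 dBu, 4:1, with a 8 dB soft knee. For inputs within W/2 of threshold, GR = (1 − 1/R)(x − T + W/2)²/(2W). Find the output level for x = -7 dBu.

-7.75 dBu

x − T + W/2 = -7 − (-7) + 4 = 4.
GR = (1 − 1/4) × 4² / 16 = 0.75 × 16 / 16 = 0.75 dB.
Output = -7 − 0.75 = -7.75 dBu.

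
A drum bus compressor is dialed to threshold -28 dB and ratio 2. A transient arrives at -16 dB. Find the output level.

The input is 12 dB above the -28 dB threshold.
At 2:1 the overshoot is divided by 2, leaving 6 dB above threshold.
That puts the output at -22 dB.

-22 dB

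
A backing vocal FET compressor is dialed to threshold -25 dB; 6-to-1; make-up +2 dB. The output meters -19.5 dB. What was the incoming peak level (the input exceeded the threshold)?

-4 dB

Before make-up, the level was -19.5 − 2 = -21.5 dB.
The compressed level sits -21.5 − (-25) = 3.5 dB over threshold.
Input overshoot = R × output overshoot = 21 dB → input = -25 + 21 = -4 dB.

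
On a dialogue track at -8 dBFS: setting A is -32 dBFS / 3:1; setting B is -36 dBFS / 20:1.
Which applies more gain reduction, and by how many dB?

B, by 10.6 dB

A: overshoot 24 dB → output overshoot 8 dB → GR 16 dB.
B: overshoot 28 dB → output overshoot 1.4 dB → GR 26.6 dB.
B applies 10.6 dB more gain reduction.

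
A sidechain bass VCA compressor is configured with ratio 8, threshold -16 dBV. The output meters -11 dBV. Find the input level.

24 dBV

The compressed level sits -11 − (-16) = 5 dB over threshold.
Input overshoot = R × output overshoot = 40 dB → input = -16 + 40 = 24 dBV.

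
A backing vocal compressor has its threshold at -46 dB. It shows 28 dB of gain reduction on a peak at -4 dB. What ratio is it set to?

Input overshoot = -4 − (-46) = 42 dB.
Output overshoot = 42 − 28 = 14 dB.
Ratio = input overshoot / output overshoot = 42 / 14 = 3.

3:1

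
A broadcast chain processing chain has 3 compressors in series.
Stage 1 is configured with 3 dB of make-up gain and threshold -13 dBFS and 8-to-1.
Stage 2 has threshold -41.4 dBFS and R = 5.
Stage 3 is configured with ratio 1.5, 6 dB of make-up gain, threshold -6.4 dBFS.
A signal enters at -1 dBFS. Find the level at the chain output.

-28.82 dBFS

Stage 1: -1 dBFS is 12 dB over -13 dBFS; at 8:1 that becomes 1.5 dB over, giving -11.5 dBFS; +3 dB make-up → -8.5 dBFS.
Stage 2: overshoot 32.9 dB → 32.9/5 = 6.58 dB → -34.82 dBFS.
Stage 3: below threshold (-34.82 ≤ -6.4); passes unchanged; make-up brings it to -28.82 dBFS.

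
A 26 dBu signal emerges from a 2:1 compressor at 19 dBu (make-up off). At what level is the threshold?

Gain reduction = 26 − 19 = 7 dB; output overshoot = GR / (R − 1) = 7 / 1 = 7 dB.
Threshold = output − output overshoot = 19 − 7 = 12 dBu.

12 dBu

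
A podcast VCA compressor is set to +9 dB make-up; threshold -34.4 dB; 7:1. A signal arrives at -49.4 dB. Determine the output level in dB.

-49.4 dB is 15 dB below the -34.4 dB threshold, so no gain reduction is applied.
Make-up gain adds 9 dB: -49.4 + 9 = -40.4 dB.

-40.4 dB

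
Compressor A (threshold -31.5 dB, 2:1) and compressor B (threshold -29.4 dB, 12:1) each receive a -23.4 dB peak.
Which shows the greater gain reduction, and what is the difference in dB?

A: overshoot 8.1 dB → output overshoot 4.05 dB → GR 4.05 dB.
B: overshoot 6 dB → output overshoot 0.5 dB → GR 5.5 dB.
B applies 1.45 dB more gain reduction.

B, by 1.45 dB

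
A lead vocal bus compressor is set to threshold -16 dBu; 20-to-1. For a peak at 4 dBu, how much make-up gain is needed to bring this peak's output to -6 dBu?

9 dB

Overshoot 20 dB → 20/20 = 1 dB after compression, so the compressed level is -16 + 1 = -15 dBu.
Make-up = target − compressed = -6 − (-15) = 9 dB.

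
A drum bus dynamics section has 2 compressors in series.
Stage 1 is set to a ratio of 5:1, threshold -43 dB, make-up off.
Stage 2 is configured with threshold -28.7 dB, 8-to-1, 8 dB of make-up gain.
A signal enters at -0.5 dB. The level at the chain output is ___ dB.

Stage 1: -0.5 dB is 42.5 dB over -43 dB; at 5:1 that becomes 8.5 dB over, giving -34.5 dB.
Stage 2: -34.5 dB ≤ -28.7 dB, so stage 2 doesn't engage; make-up brings it to -26.5 dB.

-26.5 dB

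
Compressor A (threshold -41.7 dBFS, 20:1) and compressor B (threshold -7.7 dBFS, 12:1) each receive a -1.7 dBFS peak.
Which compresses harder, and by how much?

A: GR = 40 − 40/20 = 38 dB.
B: GR = 6 − 6/12 = 5.5 dB.
Difference: 32.5 dB in favour of A.

A, by 32.5 dB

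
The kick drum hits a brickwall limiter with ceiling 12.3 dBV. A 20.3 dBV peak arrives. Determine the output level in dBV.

12.3 dBV

A brickwall limiter is an ∞:1 compressor: any input above the ceiling is clamped to 12.3 dBV.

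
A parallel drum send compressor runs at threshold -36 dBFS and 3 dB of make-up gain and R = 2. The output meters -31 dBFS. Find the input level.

-32 dBFS

Stripping the +3 dB make-up gives -34 dBFS at the gain stage.
Post-compression overshoot = -34 − (-36) = 2 dB.
Before 2:1 compression the overshoot was 2 × 2 = 4 dB, so input = -36 + 4 = -32 dBFS.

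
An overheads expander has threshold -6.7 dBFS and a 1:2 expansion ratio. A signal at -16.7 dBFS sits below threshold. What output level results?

Below threshold, a 1:2 expander applies gain = (2−1)×(T − x) of attenuation.
(2−1) × 10 = 10 dB, so output = -16.7 − 10 = -26.7 dBFS.

-26.7 dBFS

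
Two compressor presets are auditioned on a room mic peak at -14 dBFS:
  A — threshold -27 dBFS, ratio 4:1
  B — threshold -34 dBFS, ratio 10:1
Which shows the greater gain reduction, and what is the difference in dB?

A: GR = 13 − 13/4 = 9.75 dB.
B: GR = 20 − 20/10 = 18 dB.
B applies 8.25 dB more gain reduction.

B, by 8.25 dB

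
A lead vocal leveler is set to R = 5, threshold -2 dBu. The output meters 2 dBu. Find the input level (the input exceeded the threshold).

That's 4 dB above the -2 dBu threshold.
Undo the ratio: input overshoot = 4 × 5 = 20 dB, giving input = 18 dBu.

18 dBu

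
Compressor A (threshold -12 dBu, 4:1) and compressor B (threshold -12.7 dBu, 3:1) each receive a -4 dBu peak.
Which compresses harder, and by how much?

A: 8 dB over, compressed to 2 dB over, so 6 dB of GR.
B: 8.7 dB over, compressed to 2.9 dB over, so 5.8 dB of GR.
A applies 0.2 dB more gain reduction.

A, by 0.2 dB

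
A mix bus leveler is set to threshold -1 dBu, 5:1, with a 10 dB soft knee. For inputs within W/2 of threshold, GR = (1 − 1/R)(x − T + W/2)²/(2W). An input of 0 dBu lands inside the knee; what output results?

x − T + W/2 = 0 − (-1) + 5 = 6.
GR = (1 − 1/5) × 6² / 20 = 0.8 × 36 / 20 = 1.44 dB.
Output = 0 − 1.44 = -1.44 dBu.

-1.44 dBu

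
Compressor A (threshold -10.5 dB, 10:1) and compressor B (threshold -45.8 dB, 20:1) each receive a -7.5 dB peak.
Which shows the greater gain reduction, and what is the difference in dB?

A: overshoot 3 dB → output overshoot 0.3 dB → GR 2.7 dB.
B: overshoot 38.3 dB → output overshoot 1.915 dB → GR 36.385 dB.
B reduces 33.685 dB more.

B, by 33.685 dB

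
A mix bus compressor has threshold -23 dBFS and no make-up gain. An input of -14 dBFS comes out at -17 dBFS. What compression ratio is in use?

Input overshoot = -14 − (-23) = 9 dB; output overshoot = -17 − (-23) = 6 dB.
Ratio = 9 / 6 = 1.5.

1.5:1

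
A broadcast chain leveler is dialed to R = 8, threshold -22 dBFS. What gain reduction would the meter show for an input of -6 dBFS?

14 dB

Overshoot = -6 − (-22) = 16 dB.
After 8:1 compression the overshoot becomes 16/8 = 2 dB.
So the signal is attenuated by 16 − 2 = 14 dB.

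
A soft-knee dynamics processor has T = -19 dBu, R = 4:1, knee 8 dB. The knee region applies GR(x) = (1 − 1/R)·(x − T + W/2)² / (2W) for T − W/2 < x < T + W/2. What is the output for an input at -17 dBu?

-18.6875 dBu

x − T + W/2 = -17 − (-19) + 4 = 6.
GR = (1 − 1/4) × 6² / 16 = 0.75 × 36 / 16 = 1.6875 dB.
Output = -17 − 1.6875 = -18.6875 dBu.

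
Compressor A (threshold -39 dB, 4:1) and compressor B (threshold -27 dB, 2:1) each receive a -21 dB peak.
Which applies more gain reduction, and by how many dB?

A: 18 dB over, compressed to 4.5 dB over, so 13.5 dB of GR.
B: 6 dB over, compressed to 3 dB over, so 3 dB of GR.
A reduces 10.5 dB more.

A, by 10.5 dB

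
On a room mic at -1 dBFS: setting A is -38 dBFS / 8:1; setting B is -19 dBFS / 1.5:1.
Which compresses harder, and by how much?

A, by 26.375 dB

A: overshoot 37 dB → output overshoot 4.625 dB → GR 32.375 dB.
B: overshoot 18 dB → output overshoot 12 dB → GR 6 dB.
A reduces 26.375 dB more.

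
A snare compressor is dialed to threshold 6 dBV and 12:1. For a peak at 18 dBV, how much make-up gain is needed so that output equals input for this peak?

11 dB

Overshoot 12 dB → 12/12 = 1 dB after compression, so the compressed level is 6 + 1 = 7 dBV.
Make-up = target − compressed = 18 − 7 = 11 dB.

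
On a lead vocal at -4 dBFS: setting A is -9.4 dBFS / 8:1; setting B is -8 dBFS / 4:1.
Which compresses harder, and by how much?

A, by 1.725 dB

A: GR = 5.4 − 5.4/8 = 4.725 dB.
B: GR = 4 − 4/4 = 3 dB.
Difference: 1.725 dB in favour of A.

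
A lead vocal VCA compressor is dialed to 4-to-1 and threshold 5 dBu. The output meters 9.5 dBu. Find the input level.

23 dBu

That's 4.5 dB above the 5 dBu threshold.
Input overshoot = R × output overshoot = 18 dB → input = 5 + 18 = 23 dBu.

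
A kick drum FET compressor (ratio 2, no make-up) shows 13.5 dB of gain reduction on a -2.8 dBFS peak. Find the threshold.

Input is 27 dB above T (since output overshoot × R = input overshoot: (-16.3 − T)·2 = -2.8 − T gives T = -29.8 dBFS).
Check: -29.8 + (-2.8 − (-29.8))/2 = -29.8 + 13.5 = -16.3 dBFS. ✓

-29.8 dBFS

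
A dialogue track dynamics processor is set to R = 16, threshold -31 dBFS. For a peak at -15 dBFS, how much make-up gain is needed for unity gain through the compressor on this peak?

15 dB

The peak compresses to -31 + 16/16 = -30 dBFS.
To reach -15 dBFS requires -15 − (-30) = 15 dB of make-up.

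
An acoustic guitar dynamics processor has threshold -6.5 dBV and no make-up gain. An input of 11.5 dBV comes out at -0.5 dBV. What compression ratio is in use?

Input overshoot = 11.5 − (-6.5) = 18 dB; output overshoot = -0.5 − (-6.5) = 6 dB.
Ratio = 18 / 6 = 3.

3:1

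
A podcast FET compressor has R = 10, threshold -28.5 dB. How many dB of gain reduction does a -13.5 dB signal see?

13.5 dB

The signal is 15 dB above threshold.
A 10:1 ratio leaves 1.5 dB of that excess.
Gain reduction = 15 − 1.5 = 13.5 dB.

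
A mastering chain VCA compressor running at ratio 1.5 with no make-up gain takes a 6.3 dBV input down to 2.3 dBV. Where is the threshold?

Let T be the threshold. Output overshoot = (input overshoot)/R, so 2.3 − T = (6.3 − T)/1.5.
1.5·(2.3 − T) = 6.3 − T → 0.5·T = 3.45 − 6.3 = -2.85.
T = -2.85/0.5 = -5.7 dBV.

-5.7 dBV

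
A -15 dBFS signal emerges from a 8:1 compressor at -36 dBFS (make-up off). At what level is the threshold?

Gain reduction = -15 − (-36) = 21 dB; output overshoot = GR / (R − 1) = 21 / 7 = 3 dB.
Threshold = output − output overshoot = -36 − 3 = -39 dBFS.

-39 dBFS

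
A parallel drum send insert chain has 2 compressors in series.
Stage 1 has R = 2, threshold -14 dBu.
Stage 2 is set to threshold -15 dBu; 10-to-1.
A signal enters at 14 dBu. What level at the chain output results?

-13.5 dBu

Stage 1: overshoot 28 dB → 28/2 = 14 dB → 0 dBu.
Stage 2: 0 dBu is 15 dB over -15 dBu; at 10:1 that becomes 1.5 dB over, giving -13.5 dBu.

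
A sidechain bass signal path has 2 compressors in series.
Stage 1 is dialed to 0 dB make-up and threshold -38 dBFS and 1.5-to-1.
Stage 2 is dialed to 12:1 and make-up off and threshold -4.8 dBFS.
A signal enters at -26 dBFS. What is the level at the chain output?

Stage 1: 12 dB above -38 dBFS, reduced 1.5:1 to 8 dB above → -30 dBFS.
Stage 2: -30 dBFS is at or below the -4.8 dBFS threshold — no compression; output -30 dBFS.

-30 dBFS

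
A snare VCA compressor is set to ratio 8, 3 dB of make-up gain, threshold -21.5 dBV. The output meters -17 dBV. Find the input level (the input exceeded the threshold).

Remove make-up: -17 − 3 = -20 dBV.
That's 1.5 dB above the -21.5 dBV threshold.
Before 8:1 compression the overshoot was 1.5 × 8 = 12 dB, so input = -21.5 + 12 = -9.5 dBV.

-9.5 dBV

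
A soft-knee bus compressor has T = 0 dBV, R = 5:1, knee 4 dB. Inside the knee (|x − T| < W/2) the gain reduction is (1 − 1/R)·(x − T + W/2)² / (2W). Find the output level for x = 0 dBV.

-0.4 dBV

x − T + W/2 = 0 − 0 + 2 = 2.
GR = (1 − 1/5) × 2² / 8 = 0.8 × 4 / 8 = 0.4 dB.
Output = 0 − 0.4 = -0.4 dBV.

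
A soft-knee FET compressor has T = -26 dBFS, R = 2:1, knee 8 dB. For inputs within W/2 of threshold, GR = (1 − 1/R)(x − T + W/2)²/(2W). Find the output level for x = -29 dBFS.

x − T + W/2 = -29 − (-26) + 4 = 1.
GR = (1 − 1/2) × 1² / 16 = 0.5 × 1 / 16 = 0.03125 dB.
Output = -29 − 0.03125 = -29.03125 dBFS.

-29.03125 dBFS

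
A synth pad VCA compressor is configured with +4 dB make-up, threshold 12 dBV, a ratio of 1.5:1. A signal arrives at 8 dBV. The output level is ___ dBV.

8 dBV is 4 dB below the 12 dBV threshold, so no gain reduction is applied.
Make-up gain adds 4 dB: 8 + 4 = 12 dBV.

12 dBV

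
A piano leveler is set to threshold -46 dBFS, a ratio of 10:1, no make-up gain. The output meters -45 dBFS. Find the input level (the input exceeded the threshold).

That's 1 dB above the -46 dBFS threshold.
Before 10:1 compression the overshoot was 1 × 10 = 10 dB, so input = -46 + 10 = -36 dBFS.

-36 dBFS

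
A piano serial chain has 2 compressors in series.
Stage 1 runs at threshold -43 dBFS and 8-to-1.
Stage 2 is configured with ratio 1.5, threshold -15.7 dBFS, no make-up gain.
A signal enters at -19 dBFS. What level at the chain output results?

-40 dBFS

Stage 1: 24 dB above -43 dBFS, reduced 8:1 to 3 dB above → -40 dBFS.
Stage 2: -40 dBFS ≤ -15.7 dBFS, so stage 2 doesn't engage; output -40 dBFS.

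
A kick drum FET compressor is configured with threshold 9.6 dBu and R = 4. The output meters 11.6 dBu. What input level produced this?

The compressed level sits 11.6 − 9.6 = 2 dB over threshold.
Undo the ratio: input overshoot = 2 × 4 = 8 dB, giving input = 17.6 dBu.

17.6 dBu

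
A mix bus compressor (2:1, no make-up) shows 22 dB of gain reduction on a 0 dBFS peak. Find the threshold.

-44 dBFS

Gain reduction = 0 − (-22) = 22 dB; output overshoot = GR / (R − 1) = 22 / 1 = 22 dB.
Threshold = output − output overshoot = -22 − 22 = -44 dBFS.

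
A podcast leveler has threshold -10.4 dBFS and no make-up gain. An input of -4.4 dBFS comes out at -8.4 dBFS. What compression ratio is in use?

3:1

Input overshoot = -4.4 − (-10.4) = 6 dB; output overshoot = -8.4 − (-10.4) = 2 dB.
Ratio = 6 / 2 = 3.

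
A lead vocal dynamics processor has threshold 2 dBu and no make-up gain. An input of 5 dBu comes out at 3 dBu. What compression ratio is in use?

Input overshoot = 5 − 2 = 3 dB; output overshoot = 3 − 2 = 1 dB.
Ratio = 3 / 1 = 3.

3:1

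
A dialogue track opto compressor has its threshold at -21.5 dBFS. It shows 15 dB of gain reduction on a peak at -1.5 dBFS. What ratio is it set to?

4:1

Input overshoot = -1.5 − (-21.5) = 20 dB.
Output overshoot = 20 − 15 = 5 dB.
Ratio = input overshoot / output overshoot = 20 / 5 = 4.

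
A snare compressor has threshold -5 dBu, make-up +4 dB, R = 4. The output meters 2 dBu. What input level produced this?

Remove make-up: 2 − 4 = -2 dBu.
The compressed level sits -2 − (-5) = 3 dB over threshold.
Input overshoot = R × output overshoot = 12 dB → input = -5 + 12 = 7 dBu.

7 dBu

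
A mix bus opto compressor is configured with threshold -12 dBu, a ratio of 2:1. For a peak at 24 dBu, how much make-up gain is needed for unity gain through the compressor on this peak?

Without make-up, output = threshold + overshoot/2 = -12 + 18 = 6 dBu.
Gap to target: 18 dB.

18 dB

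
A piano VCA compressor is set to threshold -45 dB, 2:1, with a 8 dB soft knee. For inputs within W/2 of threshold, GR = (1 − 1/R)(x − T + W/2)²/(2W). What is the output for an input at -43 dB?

x − T + W/2 = -43 − (-45) + 4 = 6.
GR = (1 − 1/2) × 6² / 16 = 0.5 × 36 / 16 = 1.125 dB.
Output = -43 − 1.125 = -44.125 dB.

-44.125 dB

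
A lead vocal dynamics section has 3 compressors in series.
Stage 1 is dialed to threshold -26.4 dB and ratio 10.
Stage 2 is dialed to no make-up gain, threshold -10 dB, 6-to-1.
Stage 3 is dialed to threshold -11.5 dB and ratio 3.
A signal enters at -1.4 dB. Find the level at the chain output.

-23.9 dB

Stage 1: 25 dB above -26.4 dB, reduced 10:1 to 2.5 dB above → -23.9 dB.
Stage 2: -23.9 dB is at or below the -10 dB threshold — no compression; output -23.9 dB.
Stage 3: -23.9 dB ≤ -11.5 dB, so stage 3 doesn't engage; output -23.9 dB.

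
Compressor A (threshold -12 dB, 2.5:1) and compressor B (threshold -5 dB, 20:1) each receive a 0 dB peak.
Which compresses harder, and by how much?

A: overshoot 12 dB → output overshoot 4.8 dB → GR 7.2 dB.
B: overshoot 5 dB → output overshoot 0.25 dB → GR 4.75 dB.
A applies 2.45 dB more gain reduction.

A, by 2.45 dB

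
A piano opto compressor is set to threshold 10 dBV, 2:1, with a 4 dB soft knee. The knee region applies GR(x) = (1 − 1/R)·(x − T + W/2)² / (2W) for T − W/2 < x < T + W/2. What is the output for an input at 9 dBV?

8.9375 dBV

x − T + W/2 = 9 − 10 + 2 = 1.
GR = (1 − 1/2) × 1² / 8 = 0.5 × 1 / 8 = 0.0625 dB.
Output = 9 − 0.0625 = 8.9375 dBV.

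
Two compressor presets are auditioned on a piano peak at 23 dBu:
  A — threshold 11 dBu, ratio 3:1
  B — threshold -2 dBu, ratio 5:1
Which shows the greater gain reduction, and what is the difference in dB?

B, by 12 dB

A: 12 dB over, compressed to 4 dB over, so 8 dB of GR.
B: 25 dB over, compressed to 5 dB over, so 20 dB of GR.
Difference: 12 dB in favour of B.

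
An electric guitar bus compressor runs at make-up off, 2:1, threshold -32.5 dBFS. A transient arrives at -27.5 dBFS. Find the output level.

-30 dBFS

Overshoot: -27.5 − (-32.5) = 5 dB.
2:1 compression reduces that to 5/2 = 2.5 dB over.
So the level is -32.5 + 2.5 = -30 dBFS.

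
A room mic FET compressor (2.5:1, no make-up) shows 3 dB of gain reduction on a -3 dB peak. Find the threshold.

-8 dB

Gain reduction = -3 − (-6) = 3 dB; output overshoot = GR / (R − 1) = 3 / 1.5 = 2 dB.
Threshold = output − output overshoot = -6 − 2 = -8 dB.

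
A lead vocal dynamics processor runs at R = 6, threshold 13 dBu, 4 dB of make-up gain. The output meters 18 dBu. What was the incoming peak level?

Before make-up, the level was 18 − 4 = 14 dBu.
That's 1 dB above the 13 dBu threshold.
Input overshoot = R × output overshoot = 6 dB → input = 13 + 6 = 19 dBu.

19 dBu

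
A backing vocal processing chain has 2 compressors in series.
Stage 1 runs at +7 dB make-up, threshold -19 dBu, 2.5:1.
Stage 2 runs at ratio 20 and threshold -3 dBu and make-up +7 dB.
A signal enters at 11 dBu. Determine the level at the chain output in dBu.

4.15 dBu

Stage 1: 30 dB above -19 dBu, reduced 2.5:1 to 12 dB above → -7 dBu; +7 dB make-up → 0 dBu.
Stage 2: 3 dB above -3 dBu, reduced 20:1 to 0.15 dB above → -2.85 dBu; +7 dB make-up → 4.15 dBu.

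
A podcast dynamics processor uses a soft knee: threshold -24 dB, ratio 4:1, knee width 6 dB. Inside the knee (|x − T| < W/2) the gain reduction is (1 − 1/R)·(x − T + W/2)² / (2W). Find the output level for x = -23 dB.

x − T + W/2 = -23 − (-24) + 3 = 4.
GR = (1 − 1/4) × 4² / 12 = 0.75 × 16 / 12 = 1 dB.
Output = -23 − 1 = -24 dB.

-24 dB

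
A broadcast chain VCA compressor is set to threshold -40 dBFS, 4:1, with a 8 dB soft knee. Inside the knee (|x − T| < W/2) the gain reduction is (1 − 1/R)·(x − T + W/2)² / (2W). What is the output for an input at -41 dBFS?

x − T + W/2 = -41 − (-40) + 4 = 3.
GR = (1 − 1/4) × 3² / 16 = 0.75 × 9 / 16 = 0.421875 dB.
Output = -41 − 0.421875 = -41.421875 dBFS.

-41.421875 dBFS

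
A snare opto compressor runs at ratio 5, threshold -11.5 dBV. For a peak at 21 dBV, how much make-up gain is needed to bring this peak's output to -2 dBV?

3 dB

The peak compresses to -11.5 + 32.5/5 = -5 dBV.
To reach -2 dBV requires -2 − (-5) = 3 dB of make-up.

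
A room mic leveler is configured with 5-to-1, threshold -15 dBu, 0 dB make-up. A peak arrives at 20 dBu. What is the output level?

20 dBu sits 35 dB over threshold.
5:1 compression reduces that to 35/5 = 7 dB over.
That puts the output at -8 dBu.

-8 dBu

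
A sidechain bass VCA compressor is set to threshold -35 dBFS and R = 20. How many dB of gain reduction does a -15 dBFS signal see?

19 dB

Overshoot = -15 − (-35) = 20 dB.
A 20:1 ratio leaves 1 dB of that excess.
Gain reduction = 20 − 1 = 19 dB.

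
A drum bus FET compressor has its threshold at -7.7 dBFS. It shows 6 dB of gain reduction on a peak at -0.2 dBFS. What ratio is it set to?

Input overshoot = -0.2 − (-7.7) = 7.5 dB.
Output overshoot = 7.5 − 6 = 1.5 dB.
Ratio = input overshoot / output overshoot = 7.5 / 1.5 = 5.

5:1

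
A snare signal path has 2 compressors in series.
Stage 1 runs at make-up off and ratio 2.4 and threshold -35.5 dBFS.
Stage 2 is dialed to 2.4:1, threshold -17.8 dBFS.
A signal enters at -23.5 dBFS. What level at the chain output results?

-30.5 dBFS

Stage 1: overshoot 12 dB → 12/2.4 = 5 dB → -30.5 dBFS.
Stage 2: -30.5 dBFS ≤ -17.8 dBFS, so stage 2 doesn't engage; output -30.5 dBFS.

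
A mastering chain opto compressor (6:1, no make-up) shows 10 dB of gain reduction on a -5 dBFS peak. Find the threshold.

Input is 12 dB above T (since output overshoot × R = input overshoot: (-15 − T)·6 = -5 − T gives T = -17 dBFS).
Check: -17 + (-5 − (-17))/6 = -17 + 2 = -15 dBFS. ✓

-17 dBFS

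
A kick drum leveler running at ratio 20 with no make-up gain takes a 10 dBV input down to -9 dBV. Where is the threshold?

-10 dBV

Let T be the threshold. Output overshoot = (input overshoot)/R, so -9 − T = (10 − T)/20.
20·(-9 − T) = 10 − T → 19·T = -180 − 10 = -190.
T = -190/19 = -10 dBV.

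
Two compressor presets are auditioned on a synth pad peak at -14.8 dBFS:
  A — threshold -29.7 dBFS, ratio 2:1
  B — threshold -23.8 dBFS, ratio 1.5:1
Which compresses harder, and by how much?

A: overshoot 14.9 dB → output overshoot 7.45 dB → GR 7.45 dB.
B: overshoot 9 dB → output overshoot 6 dB → GR 3 dB.
A reduces 4.45 dB more.

A, by 4.45 dB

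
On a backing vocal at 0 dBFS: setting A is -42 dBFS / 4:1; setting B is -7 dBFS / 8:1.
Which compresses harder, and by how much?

A: 42 dB over, compressed to 10.5 dB over, so 31.5 dB of GR.
B: 7 dB over, compressed to 0.875 dB over, so 6.125 dB of GR.
Difference: 25.375 dB in favour of A.

A, by 25.375 dB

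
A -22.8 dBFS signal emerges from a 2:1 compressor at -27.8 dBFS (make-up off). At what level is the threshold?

-32.8 dBFS

Gain reduction = -22.8 − (-27.8) = 5 dB; output overshoot = GR / (R − 1) = 5 / 1 = 5 dB.
Threshold = output − output overshoot = -27.8 − 5 = -32.8 dBFS.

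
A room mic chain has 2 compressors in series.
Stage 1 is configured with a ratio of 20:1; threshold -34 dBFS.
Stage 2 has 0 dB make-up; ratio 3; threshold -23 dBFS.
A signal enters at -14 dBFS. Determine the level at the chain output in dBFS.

-33 dBFS

Stage 1: 20 dB above -34 dBFS, reduced 20:1 to 1 dB above → -33 dBFS.
Stage 2: below threshold (-33 ≤ -23); passes unchanged; output -33 dBFS.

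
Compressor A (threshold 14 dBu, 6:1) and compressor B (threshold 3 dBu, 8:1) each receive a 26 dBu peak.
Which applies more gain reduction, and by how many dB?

A: GR = 12 − 12/6 = 10 dB.
B: GR = 23 − 23/8 = 20.125 dB.
B reduces 10.125 dB more.

B, by 10.125 dB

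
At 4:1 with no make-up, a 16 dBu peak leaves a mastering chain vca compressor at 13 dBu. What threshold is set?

Input is 4 dB above T (since output overshoot × R = input overshoot: (13 − T)·4 = 16 − T gives T = 12 dBu).
Check: 12 + (16 − 12)/4 = 12 + 1 = 13 dBu. ✓

12 dBu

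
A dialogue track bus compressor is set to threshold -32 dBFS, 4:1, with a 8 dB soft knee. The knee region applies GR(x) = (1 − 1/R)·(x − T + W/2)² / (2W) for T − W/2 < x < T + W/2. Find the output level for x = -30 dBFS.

-31.6875 dBFS

x − T + W/2 = -30 − (-32) + 4 = 6.
GR = (1 − 1/4) × 6² / 16 = 0.75 × 36 / 16 = 1.6875 dB.
Output = -30 − 1.6875 = -31.6875 dBFS.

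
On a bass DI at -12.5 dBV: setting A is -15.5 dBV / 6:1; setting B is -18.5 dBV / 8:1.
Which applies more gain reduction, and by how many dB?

B, by 2.75 dB

A: 3 dB over, compressed to 0.5 dB over, so 2.5 dB of GR.
B: 6 dB over, compressed to 0.75 dB over, so 5.25 dB of GR.
B applies 2.75 dB more gain reduction.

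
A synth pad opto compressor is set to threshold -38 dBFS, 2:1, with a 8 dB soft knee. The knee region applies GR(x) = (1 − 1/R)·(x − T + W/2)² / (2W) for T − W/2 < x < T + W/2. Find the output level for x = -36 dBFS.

-37.125 dBFS

x − T + W/2 = -36 − (-38) + 4 = 6.
GR = (1 − 1/2) × 6² / 16 = 0.5 × 36 / 16 = 1.125 dB.
Output = -36 − 1.125 = -37.125 dBFS.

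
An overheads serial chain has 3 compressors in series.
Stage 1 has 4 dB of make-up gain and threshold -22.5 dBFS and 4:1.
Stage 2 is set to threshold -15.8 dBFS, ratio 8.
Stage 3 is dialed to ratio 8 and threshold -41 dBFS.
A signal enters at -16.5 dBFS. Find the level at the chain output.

Stage 1: overshoot 6 dB → 6/4 = 1.5 dB → -21 dBFS; +4 dB make-up → -17 dBFS.
Stage 2: -17 dBFS ≤ -15.8 dBFS, so stage 2 doesn't engage; output -17 dBFS.
Stage 3: overshoot 24 dB → 24/8 = 3 dB → -38 dBFS.

-38 dBFS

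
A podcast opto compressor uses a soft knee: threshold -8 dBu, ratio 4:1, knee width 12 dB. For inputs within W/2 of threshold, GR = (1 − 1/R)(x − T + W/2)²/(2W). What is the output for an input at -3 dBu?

x − T + W/2 = -3 − (-8) + 6 = 11.
GR = (1 − 1/4) × 11² / 24 = 0.75 × 121 / 24 = 3.78125 dB.
Output = -3 − 3.78125 = -6.78125 dBu.

-6.78125 dBu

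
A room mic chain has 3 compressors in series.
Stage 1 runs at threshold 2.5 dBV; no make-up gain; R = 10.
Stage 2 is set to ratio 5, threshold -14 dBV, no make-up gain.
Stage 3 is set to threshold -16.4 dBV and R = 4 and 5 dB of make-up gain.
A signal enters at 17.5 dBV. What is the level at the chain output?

Stage 1: overshoot 15 dB → 15/10 = 1.5 dB → 4 dBV.
Stage 2: overshoot 18 dB → 18/5 = 3.6 dB → -10.4 dBV.
Stage 3: -10.4 dBV is 6 dB over -16.4 dBV; at 4:1 that becomes 1.5 dB over, giving -14.9 dBV; +5 dB make-up → -9.9 dBV.

-9.9 dBV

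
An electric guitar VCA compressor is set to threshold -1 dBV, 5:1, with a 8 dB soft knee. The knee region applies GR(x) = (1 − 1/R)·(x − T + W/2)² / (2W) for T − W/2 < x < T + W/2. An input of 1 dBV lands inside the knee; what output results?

x − T + W/2 = 1 − (-1) + 4 = 6.
GR = (1 − 1/5) × 6² / 16 = 0.8 × 36 / 16 = 1.8 dB.
Output = 1 − 1.8 = -0.8 dBV.

-0.8 dBV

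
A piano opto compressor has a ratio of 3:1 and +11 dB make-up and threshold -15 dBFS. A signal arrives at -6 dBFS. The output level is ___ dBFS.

-1 dBFS

-6 dBFS sits 9 dB over threshold.
At 3:1 the overshoot is divided by 3, leaving 3 dB above threshold.
So the level is -15 + 3 = -12 dBFS; make-up adds 11 dB, giving -1 dBFS.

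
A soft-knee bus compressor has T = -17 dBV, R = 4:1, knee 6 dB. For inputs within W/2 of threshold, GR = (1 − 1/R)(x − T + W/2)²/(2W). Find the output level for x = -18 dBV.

x − T + W/2 = -18 − (-17) + 3 = 2.
GR = (1 − 1/4) × 2² / 12 = 0.75 × 4 / 12 = 0.25 dB.
Output = -18 − 0.25 = -18.25 dBV.

-18.25 dBV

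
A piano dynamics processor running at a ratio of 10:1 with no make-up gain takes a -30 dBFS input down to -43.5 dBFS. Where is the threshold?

Input is 15 dB above T (since output overshoot × R = input overshoot: (-43.5 − T)·10 = -30 − T gives T = -45 dBFS).
Check: -45 + (-30 − (-45))/10 = -45 + 1.5 = -43.5 dBFS. ✓

-45 dBFS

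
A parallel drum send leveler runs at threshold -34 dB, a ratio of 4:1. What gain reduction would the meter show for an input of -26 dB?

6 dB

-26 dB exceeds the threshold by 8 dB.
A 4:1 ratio leaves 2 dB of that excess.
So the signal is attenuated by 8 − 2 = 6 dB.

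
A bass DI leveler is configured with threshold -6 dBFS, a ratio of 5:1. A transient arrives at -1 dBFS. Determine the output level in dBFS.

-5 dBFS

Overshoot: -1 − (-6) = 5 dB.
5:1 compression reduces that to 5/5 = 1 dB over.
Output = -6 + 1 = -5 dBFS.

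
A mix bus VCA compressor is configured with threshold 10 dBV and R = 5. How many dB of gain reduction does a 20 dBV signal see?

8 dB

Overshoot = 20 − 10 = 10 dB.
At 5:1, output sits 10/5 = 2 dB above threshold.
So the signal is attenuated by 10 − 2 = 8 dB.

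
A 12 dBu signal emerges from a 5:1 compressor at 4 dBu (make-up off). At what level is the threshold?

2 dBu

Gain reduction = 12 − 4 = 8 dB; output overshoot = GR / (R − 1) = 8 / 4 = 2 dB.
Threshold = output − output overshoot = 4 − 2 = 2 dBu.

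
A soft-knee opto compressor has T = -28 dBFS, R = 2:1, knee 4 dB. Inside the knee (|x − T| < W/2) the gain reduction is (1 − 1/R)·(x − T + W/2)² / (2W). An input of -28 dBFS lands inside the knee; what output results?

-28.25 dBFS

x − T + W/2 = -28 − (-28) + 2 = 2.
GR = (1 − 1/2) × 2² / 8 = 0.5 × 4 / 8 = 0.25 dB.
Output = -28 − 0.25 = -28.25 dBFS.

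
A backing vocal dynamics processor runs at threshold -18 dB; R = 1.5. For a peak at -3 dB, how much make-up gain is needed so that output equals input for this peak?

5 dB

The peak compresses to -18 + 15/1.5 = -8 dB.
To reach -3 dB requires -3 − (-8) = 5 dB of make-up.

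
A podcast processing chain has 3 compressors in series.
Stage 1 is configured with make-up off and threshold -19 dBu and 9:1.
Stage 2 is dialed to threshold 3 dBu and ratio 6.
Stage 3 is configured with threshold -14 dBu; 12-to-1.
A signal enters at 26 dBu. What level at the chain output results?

-14 dBu

Stage 1: overshoot 45 dB → 45/9 = 5 dB → -14 dBu.
Stage 2: -14 dBu is at or below the 3 dBu threshold — no compression; output -14 dBu.
Stage 3: below threshold (-14 ≤ -14); passes unchanged; output -14 dBu.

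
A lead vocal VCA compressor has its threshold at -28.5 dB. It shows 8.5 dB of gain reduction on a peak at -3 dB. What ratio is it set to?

1.5:1

Input overshoot = -3 − (-28.5) = 25.5 dB.
Output overshoot = 25.5 − 8.5 = 17 dB.
Ratio = input overshoot / output overshoot = 25.5 / 17 = 1.5.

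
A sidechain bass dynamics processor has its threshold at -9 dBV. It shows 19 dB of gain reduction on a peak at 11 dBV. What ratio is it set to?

Input overshoot = 11 − (-9) = 20 dB.
Output overshoot = 20 − 19 = 1 dB.
Ratio = input overshoot / output overshoot = 20 / 1 = 20.

20:1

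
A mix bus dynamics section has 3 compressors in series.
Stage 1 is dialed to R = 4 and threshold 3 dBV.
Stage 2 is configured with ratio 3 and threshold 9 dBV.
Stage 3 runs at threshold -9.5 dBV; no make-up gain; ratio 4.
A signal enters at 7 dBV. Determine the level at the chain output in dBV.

-6.125 dBV

Stage 1: 4 dB above 3 dBV, reduced 4:1 to 1 dB above → 4 dBV.
Stage 2: 4 dBV is at or below the 9 dBV threshold — no compression; output 4 dBV.
Stage 3: 4 dBV is 13.5 dB over -9.5 dBV; at 4:1 that becomes 3.375 dB over, giving -6.125 dBV.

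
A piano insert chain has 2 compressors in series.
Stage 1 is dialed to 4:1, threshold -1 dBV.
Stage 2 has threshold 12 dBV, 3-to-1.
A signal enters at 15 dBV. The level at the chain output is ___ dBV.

Stage 1: 16 dB above -1 dBV, reduced 4:1 to 4 dB above → 3 dBV.
Stage 2: below threshold (3 ≤ 12); passes unchanged; output 3 dBV.

3 dBV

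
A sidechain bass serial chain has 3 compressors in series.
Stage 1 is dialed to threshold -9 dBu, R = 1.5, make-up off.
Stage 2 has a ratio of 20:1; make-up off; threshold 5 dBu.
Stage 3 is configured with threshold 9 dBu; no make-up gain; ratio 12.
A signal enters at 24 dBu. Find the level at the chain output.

5.4 dBu

Stage 1: 33 dB above -9 dBu, reduced 1.5:1 to 22 dB above → 13 dBu.
Stage 2: 8 dB above 5 dBu, reduced 20:1 to 0.4 dB above → 5.4 dBu.
Stage 3: 5.4 dBu ≤ 9 dBu, so stage 3 doesn't engage; output 5.4 dBu.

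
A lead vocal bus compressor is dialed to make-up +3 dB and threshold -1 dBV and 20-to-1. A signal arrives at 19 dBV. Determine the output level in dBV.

19 dBV sits 20 dB over threshold.
20:1 compression reduces that to 20/20 = 1 dB over.
So the level is -1 + 1 = 0 dBV; make-up adds 3 dB, giving 3 dBV.

3 dBV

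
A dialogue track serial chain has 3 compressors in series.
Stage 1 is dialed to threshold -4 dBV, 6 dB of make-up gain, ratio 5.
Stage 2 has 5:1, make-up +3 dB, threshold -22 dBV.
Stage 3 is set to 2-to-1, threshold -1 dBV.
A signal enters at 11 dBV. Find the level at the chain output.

Stage 1: 11 dBV is 15 dB over -4 dBV; at 5:1 that becomes 3 dB over, giving -1 dBV; +6 dB make-up → 5 dBV.
Stage 2: 5 dBV is 27 dB over -22 dBV; at 5:1 that becomes 5.4 dB over, giving -16.6 dBV; +3 dB make-up → -13.6 dBV.
Stage 3: below threshold (-13.6 ≤ -1); passes unchanged; output -13.6 dBV.

-13.6 dBV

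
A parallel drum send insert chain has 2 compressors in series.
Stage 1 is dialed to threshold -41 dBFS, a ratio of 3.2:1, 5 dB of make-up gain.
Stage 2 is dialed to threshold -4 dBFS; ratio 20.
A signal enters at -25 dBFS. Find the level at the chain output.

Stage 1: 16 dB above -41 dBFS, reduced 3.2:1 to 5 dB above → -36 dBFS; +5 dB make-up → -31 dBFS.
Stage 2: below threshold (-31 ≤ -4); passes unchanged; output -31 dBFS.

-31 dBFS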